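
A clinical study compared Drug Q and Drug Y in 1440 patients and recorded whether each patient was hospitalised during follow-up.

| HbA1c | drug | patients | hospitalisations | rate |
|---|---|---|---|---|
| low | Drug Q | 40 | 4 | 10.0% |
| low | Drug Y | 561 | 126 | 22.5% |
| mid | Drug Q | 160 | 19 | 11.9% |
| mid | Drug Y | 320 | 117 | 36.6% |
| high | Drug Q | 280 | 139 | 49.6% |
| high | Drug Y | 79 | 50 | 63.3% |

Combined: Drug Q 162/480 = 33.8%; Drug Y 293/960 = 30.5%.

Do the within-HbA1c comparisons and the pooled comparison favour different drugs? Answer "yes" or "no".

Within each HbA1c level (low 10.0% vs 22.5%; mid 11.9% vs 36.6%; high 49.6% vs 63.3%), Drug Q has the lower rate every time. Pooled: 33.8% vs 30.5% — Drug Y has the lower rate overall. The two comparisons disagree.

yes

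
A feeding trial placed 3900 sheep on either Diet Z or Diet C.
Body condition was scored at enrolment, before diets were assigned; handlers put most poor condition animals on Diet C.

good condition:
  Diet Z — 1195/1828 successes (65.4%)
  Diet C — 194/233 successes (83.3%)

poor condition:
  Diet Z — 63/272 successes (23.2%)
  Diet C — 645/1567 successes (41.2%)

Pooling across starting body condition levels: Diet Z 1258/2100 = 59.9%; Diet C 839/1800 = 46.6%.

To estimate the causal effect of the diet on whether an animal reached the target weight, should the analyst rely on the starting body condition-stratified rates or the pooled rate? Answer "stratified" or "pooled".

Starting body condition is set before the diet has any effect — it is not caused by the diet — and it independently drives the outcome. That makes it a confounder, so the causal comparison is within starting body condition levels.
Within each level — good condition: 65.4% vs 83.3%; poor condition: 23.2% vs 41.2% — Diet C is higher every time.

stratified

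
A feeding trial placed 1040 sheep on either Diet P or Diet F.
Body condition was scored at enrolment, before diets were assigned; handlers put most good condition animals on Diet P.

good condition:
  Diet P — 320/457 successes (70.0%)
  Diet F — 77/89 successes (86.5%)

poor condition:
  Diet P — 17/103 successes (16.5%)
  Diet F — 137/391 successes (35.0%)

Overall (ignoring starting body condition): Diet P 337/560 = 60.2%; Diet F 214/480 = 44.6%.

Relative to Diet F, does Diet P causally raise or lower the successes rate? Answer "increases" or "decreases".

decreases

The imbalance in starting body condition arose from how sheep were allocated, not from anything the diet did; and starting body condition independently affects the outcome. The pooled gap is confounded — condition on starting body condition.
Within each level — good condition: 70.0% vs 86.5%; poor condition: 16.5% vs 35.0% — Diet F is higher every time.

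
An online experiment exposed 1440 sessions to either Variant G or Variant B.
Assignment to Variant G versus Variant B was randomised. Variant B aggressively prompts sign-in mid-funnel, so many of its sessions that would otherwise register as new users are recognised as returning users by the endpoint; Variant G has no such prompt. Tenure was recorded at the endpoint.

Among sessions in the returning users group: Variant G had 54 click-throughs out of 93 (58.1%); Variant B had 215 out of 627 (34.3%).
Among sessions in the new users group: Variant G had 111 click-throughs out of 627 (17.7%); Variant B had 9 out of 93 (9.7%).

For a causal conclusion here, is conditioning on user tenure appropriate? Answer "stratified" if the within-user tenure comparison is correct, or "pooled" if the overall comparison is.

The user tenure-specific comparison favours Variant G throughout, but the pooled figures favour Variant B. The question is whether to condition on user tenure.
Stratifying would compare variants among sessions the variants themselves sorted into user tenure groups — a form of selection on an intermediate. The unconditioned pooled rates give the total causal effect.
Pooled: Variant G 22.9% vs Variant B 31.1%; Variant B is higher overall.

pooled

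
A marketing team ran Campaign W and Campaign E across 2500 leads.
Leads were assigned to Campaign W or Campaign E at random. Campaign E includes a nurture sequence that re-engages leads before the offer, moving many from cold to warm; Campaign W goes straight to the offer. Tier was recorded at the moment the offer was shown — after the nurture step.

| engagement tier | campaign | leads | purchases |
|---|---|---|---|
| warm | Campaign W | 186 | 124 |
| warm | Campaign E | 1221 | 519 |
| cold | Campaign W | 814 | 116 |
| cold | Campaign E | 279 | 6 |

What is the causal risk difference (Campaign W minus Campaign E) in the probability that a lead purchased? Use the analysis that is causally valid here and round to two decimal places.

-0.11

Campaign W is higher inside every engagement tier stratum but Campaign E is higher in aggregate. Whether to stratify depends on how engagement tier relates to the campaign.
Because the campaign influences engagement tier, engagement tier is a post-treatment mediator, not a confounder. Stratifying on it would bias the estimate; the causal effect is the crude pooled difference.
The causal difference is the pooled difference: 0.240 − 0.350 = -0.110.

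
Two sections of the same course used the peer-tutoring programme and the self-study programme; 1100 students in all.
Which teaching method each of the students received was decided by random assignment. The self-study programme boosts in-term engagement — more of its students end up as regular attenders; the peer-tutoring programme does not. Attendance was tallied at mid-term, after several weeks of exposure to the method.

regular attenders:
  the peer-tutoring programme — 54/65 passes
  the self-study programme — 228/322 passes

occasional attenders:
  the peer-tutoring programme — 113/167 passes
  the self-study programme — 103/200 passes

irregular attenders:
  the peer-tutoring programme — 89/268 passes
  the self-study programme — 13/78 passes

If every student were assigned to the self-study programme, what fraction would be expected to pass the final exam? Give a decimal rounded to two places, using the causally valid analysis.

The mid-term attendance-specific comparison favours the peer-tutoring programme throughout, but the pooled figures favour the self-study programme. The question is whether to condition on mid-term attendance.
Mid-term attendance is recorded after the teaching method and is itself shifted by it — it sits on the causal path from teaching method to outcome. Conditioning on a mediator would strip out part of the effect we want; the pooled comparison gives the total causal effect.
So P(outcome | do(the self-study programme)) is just the pooled rate for the self-study programme: 344/600 = 0.573.

0.57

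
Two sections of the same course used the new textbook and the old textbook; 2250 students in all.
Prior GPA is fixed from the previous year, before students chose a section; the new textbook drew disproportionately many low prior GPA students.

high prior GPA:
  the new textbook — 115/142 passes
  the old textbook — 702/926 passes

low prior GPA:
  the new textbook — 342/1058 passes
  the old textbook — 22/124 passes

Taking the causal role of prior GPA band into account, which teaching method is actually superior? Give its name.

the new textbook

the new textbook is higher inside every prior GPA band stratum but the old textbook is higher in aggregate. Whether to stratify depends on how prior GPA band relates to the teaching method.
Here prior GPA band is a common cause — it drives both which teaching method a case falls under and the outcome. The crude comparison mixes populations; the stratum-specific rates are the causally relevant ones.
Within each level — high prior GPA: 81.0% vs 75.8%; low prior GPA: 32.3% vs 17.7% — the new textbook is higher every time.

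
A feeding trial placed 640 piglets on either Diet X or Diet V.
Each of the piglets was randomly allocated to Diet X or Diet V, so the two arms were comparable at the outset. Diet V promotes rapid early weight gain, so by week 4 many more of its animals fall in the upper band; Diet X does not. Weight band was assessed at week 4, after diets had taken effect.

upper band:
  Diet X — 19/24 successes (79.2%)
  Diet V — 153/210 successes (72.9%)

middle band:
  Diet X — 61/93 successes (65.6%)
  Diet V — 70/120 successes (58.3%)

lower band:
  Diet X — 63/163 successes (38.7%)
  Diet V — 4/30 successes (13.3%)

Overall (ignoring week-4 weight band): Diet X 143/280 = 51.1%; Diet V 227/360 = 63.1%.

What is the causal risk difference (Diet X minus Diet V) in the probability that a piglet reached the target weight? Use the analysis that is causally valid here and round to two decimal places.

Week-4 weight band here is a post-treatment variable shaped by the diet; conditioning on it would introduce bias rather than remove it. The overall comparison is the causal one.
The causal difference is the pooled difference: 0.511 − 0.631 = -0.120.

-0.12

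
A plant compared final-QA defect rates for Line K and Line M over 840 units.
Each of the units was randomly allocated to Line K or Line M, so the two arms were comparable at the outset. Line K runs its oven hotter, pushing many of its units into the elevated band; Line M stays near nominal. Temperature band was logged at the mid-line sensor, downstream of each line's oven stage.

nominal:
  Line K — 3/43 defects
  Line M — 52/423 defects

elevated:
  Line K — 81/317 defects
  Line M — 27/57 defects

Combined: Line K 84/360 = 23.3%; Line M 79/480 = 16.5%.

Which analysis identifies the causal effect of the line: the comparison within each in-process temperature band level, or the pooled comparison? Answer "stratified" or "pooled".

The distribution of in-process temperature band is itself part of what the line does — it is an intermediate outcome. Holding it fixed would remove that part of the effect; the total effect is the pooled difference.
Pooled: Line K 23.3% vs Line M 16.5%; Line M is lower overall.

pooled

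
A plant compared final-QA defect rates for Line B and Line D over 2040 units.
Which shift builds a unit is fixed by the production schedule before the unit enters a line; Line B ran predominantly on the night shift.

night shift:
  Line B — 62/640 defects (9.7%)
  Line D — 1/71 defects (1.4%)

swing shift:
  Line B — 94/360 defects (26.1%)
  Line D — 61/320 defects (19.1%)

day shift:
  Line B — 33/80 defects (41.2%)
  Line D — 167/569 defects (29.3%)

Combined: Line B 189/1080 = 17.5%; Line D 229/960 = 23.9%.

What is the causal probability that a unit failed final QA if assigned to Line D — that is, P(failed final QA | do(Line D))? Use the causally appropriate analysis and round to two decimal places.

0.16

The stratified and pooled comparisons disagree (Line D wins within each shift; Line B wins overall), so the answer turns on the causal role of shift.
Since shift is a pre-existing factor (not a product of the line) and it affects the outcome on its own, it is a confounder. The stratified rates, not the pooled rate, identify the causal effect.
Standardising Line D to the population shift mix: 0.349·1/71 + 0.333·61/320 + 0.318·167/569 = 0.162.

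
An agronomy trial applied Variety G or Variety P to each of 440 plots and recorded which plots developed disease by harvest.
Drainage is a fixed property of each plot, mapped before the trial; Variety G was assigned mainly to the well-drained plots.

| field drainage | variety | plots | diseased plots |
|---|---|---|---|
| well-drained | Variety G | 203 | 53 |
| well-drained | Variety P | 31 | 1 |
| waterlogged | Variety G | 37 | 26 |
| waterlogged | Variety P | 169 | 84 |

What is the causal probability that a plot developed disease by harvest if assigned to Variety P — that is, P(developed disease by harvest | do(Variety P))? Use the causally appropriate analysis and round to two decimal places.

The field drainage-specific comparison favours Variety P throughout, but the pooled figures favour Variety G. The question is whether to condition on field drainage.
Nothing the variety does changes field drainage; the imbalance is an allocation artefact. With field drainage also predicting the outcome, the pooled figure is confounded, and the within-stratum comparison is the causal one.
Standardising Variety P to the population field drainage mix: 0.532·1/31 + 0.468·84/169 = 0.250.

0.25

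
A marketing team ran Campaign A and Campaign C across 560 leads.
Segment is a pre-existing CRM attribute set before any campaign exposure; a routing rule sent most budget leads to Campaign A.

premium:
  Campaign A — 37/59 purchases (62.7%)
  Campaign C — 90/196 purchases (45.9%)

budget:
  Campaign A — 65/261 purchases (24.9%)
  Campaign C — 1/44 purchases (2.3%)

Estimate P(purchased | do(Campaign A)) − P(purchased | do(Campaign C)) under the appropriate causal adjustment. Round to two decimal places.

Customer segment is set before the campaign has any effect — it is not caused by the campaign — and it independently drives the outcome. That makes it a confounder, so the causal comparison is within customer segment levels.
Adjusting over the population distribution of customer segment: 0.455·(0.627−0.459) + 0.545·(0.249−0.023) = +0.200.

+0.20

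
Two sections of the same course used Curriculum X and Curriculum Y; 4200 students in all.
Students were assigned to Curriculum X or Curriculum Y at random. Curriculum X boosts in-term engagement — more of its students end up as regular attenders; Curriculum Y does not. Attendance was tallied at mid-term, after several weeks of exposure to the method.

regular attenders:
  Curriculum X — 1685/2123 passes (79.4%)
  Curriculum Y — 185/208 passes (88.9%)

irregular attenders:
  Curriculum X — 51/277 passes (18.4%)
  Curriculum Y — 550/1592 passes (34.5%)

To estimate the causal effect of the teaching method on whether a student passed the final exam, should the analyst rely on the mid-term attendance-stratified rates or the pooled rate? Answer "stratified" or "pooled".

The mid-term attendance-specific comparison favours Curriculum Y throughout, but the pooled figures favour Curriculum X. The question is whether to condition on mid-term attendance.
Mid-term attendance is recorded after the teaching method and is itself shifted by it — it sits on the causal path from teaching method to outcome. Conditioning on a mediator would strip out part of the effect we want; the pooled comparison gives the total causal effect.
Pooled: Curriculum X 72.3% vs Curriculum Y 40.8%; Curriculum X is higher overall.

pooled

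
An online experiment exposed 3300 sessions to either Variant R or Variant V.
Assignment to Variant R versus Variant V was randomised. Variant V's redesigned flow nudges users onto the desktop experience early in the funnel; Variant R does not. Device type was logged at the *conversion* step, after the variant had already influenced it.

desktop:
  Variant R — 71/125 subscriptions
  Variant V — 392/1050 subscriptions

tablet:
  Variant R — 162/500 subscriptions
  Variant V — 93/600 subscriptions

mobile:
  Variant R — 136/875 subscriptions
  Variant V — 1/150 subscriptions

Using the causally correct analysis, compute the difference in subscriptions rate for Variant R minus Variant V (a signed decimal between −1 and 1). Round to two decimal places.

-0.02

The distribution of device type is itself part of what the variant does — it is an intermediate outcome. Holding it fixed would remove that part of the effect; the total effect is the pooled difference.
The causal difference is the pooled difference: 0.246 − 0.270 = -0.024.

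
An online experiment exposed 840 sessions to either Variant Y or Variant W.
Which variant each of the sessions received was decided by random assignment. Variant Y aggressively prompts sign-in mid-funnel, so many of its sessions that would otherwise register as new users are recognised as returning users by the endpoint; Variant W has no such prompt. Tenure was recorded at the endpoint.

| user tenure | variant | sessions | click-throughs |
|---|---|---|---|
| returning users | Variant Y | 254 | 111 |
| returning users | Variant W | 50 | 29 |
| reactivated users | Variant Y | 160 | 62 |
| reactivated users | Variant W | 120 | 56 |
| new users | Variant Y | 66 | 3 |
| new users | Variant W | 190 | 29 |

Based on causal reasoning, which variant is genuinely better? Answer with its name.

Variant W is higher inside every user tenure stratum but Variant Y is higher in aggregate. Whether to stratify depends on how user tenure relates to the variant.
The distribution of user tenure is itself part of what the variant does — it is an intermediate outcome. Holding it fixed would remove that part of the effect; the total effect is the pooled difference.
Pooled: Variant Y 36.7% vs Variant W 31.7%; Variant Y is higher overall.

Variant Y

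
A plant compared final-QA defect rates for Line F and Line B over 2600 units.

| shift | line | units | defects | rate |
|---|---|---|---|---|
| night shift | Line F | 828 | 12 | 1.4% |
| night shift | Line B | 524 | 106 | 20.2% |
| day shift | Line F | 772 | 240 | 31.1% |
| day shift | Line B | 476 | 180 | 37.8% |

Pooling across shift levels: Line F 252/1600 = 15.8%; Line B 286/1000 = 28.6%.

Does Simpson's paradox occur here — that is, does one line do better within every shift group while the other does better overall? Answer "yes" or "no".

Within each shift level (night shift 1.4% vs 20.2%; day shift 31.1% vs 37.8%), Line F has the lower rate every time. Pooled: 15.8% vs 28.6% — Line F has the lower rate overall. They agree.

no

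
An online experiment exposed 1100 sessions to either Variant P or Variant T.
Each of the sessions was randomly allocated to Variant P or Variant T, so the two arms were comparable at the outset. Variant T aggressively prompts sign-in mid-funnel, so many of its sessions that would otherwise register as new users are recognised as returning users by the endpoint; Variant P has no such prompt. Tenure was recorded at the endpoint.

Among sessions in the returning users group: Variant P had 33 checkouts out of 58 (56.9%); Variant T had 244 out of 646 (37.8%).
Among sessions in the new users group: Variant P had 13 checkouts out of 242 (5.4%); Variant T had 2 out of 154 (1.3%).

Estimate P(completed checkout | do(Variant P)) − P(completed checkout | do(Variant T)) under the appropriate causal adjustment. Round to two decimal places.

The user tenure-specific comparison favours Variant P throughout, but the pooled figures favour Variant T. The question is whether to condition on user tenure.
The distribution of user tenure is itself part of what the variant does — it is an intermediate outcome. Holding it fixed would remove that part of the effect; the total effect is the pooled difference.
The causal difference is the pooled difference: 0.153 − 0.307 = -0.154.

-0.15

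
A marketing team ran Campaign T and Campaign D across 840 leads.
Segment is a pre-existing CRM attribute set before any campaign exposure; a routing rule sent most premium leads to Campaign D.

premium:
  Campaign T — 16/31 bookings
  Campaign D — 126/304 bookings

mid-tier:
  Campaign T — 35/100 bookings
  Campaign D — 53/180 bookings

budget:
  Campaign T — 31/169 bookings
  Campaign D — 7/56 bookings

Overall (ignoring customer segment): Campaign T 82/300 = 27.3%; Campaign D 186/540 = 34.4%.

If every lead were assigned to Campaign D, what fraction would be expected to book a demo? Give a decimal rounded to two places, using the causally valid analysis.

0.30

The imbalance in customer segment arose from how leads were allocated, not from anything the campaign did; and customer segment independently affects the outcome. The pooled gap is confounded — condition on customer segment.
Standardising Campaign D to the population customer segment mix: 0.399·126/304 + 0.333·53/180 + 0.268·7/56 = 0.297.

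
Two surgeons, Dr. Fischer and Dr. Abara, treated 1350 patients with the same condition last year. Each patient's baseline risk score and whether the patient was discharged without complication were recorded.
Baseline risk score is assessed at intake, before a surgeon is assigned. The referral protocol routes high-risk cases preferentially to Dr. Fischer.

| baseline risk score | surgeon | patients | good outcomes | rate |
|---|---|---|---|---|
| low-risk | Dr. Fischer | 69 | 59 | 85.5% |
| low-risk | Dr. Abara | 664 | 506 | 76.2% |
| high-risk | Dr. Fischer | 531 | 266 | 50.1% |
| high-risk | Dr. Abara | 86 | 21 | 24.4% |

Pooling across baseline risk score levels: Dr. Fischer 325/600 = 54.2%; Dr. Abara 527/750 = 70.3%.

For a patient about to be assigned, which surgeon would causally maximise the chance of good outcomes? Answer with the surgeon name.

The stratified and pooled comparisons disagree (Dr. Fischer wins within each baseline risk score; Dr. Abara wins overall), so the answer turns on the causal role of baseline risk score.
Baseline risk score is set before the surgeon has any effect — it is not caused by the surgeon — and it independently drives the outcome. That makes it a confounder, so the causal comparison is within baseline risk score levels.
Within each level — low-risk: 85.5% vs 76.2%; high-risk: 50.1% vs 24.4% — Dr. Fischer is higher every time.

Dr. Fischer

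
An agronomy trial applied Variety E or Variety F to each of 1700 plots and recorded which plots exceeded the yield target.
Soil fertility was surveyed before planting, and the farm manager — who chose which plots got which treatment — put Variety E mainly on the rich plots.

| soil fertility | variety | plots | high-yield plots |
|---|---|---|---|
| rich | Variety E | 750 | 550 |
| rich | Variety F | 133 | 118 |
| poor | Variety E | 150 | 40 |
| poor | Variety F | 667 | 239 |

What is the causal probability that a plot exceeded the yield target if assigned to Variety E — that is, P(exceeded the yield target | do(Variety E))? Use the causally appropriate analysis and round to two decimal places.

0.51

Variety F is higher inside every soil fertility stratum but Variety E is higher in aggregate. Whether to stratify depends on how soil fertility relates to the variety.
Here soil fertility is a common cause — it drives both which variety a case falls under and the outcome. The crude comparison mixes populations; the stratum-specific rates are the causally relevant ones.
Standardising Variety E to the population soil fertility mix: 0.519·550/750 + 0.481·40/150 = 0.509.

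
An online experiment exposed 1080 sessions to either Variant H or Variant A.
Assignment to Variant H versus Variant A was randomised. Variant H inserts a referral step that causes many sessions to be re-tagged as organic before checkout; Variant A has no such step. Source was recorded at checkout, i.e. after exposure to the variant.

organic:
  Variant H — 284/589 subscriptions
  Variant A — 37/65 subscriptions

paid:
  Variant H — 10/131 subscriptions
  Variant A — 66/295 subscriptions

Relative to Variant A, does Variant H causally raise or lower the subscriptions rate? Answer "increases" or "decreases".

increases

Traffic source lies on the pathway variant → traffic source → outcome, so adjusting for it blocks the indirect effect. For the total causal effect of variant, use the unadjusted pooled rates.
Pooled: Variant H 40.8% vs Variant A 28.6%; Variant H is higher overall.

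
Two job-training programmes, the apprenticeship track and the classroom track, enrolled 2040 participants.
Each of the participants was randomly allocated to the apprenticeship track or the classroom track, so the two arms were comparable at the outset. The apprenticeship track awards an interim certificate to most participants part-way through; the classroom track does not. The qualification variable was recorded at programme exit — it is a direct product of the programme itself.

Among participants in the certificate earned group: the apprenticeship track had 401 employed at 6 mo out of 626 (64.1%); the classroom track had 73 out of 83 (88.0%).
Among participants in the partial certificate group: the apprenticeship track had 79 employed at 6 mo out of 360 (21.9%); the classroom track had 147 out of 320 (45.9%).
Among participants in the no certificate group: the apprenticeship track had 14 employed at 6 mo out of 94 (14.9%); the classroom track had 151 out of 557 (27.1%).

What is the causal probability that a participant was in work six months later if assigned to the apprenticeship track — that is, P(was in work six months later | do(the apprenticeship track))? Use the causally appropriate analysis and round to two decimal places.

0.46

The qualification attained during the programme-specific comparison favours the classroom track throughout, but the pooled figures favour the apprenticeship track. The question is whether to condition on qualification attained during the programme.
Because the programme influences qualification attained during the programme, qualification attained during the programme is a post-treatment mediator, not a confounder. Stratifying on it would bias the estimate; the causal effect is the crude pooled difference.
So P(outcome | do(the apprenticeship track)) is just the pooled rate for the apprenticeship track: 494/1080 = 0.457.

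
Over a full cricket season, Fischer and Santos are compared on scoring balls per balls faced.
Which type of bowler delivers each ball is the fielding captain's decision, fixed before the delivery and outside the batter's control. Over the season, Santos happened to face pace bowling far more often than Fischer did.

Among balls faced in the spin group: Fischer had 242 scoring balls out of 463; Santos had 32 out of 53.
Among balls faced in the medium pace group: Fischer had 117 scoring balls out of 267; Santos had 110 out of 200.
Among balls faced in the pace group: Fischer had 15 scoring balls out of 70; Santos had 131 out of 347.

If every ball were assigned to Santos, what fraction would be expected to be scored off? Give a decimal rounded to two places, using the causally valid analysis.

0.52

The bowling type-specific comparison favours Santos throughout, but the pooled figures favour Fischer. The question is whether to condition on bowling type.
Here bowling type is a common cause — it drives both which player a case falls under and the outcome. The crude comparison mixes populations; the stratum-specific rates are the causally relevant ones.
Standardising Santos to the population bowling type mix: 0.369·32/53 + 0.334·110/200 + 0.298·131/347 = 0.518.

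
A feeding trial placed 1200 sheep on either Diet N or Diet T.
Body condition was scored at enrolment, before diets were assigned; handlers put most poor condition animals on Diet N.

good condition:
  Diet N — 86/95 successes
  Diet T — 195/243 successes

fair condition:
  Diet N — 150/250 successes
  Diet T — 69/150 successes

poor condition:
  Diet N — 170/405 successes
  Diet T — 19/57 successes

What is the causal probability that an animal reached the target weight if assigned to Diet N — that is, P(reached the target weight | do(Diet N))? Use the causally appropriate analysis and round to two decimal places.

0.62

Starting body condition satisfies the back-door criterion: it is not a descendant of the diet, and it blocks the spurious path from diet to outcome. Adjusting for it (i.e., using the within-starting body condition rates) gives the causal effect.
Standardising Diet N to the population starting body condition mix: 0.282·86/95 + 0.333·150/250 + 0.385·170/405 = 0.617.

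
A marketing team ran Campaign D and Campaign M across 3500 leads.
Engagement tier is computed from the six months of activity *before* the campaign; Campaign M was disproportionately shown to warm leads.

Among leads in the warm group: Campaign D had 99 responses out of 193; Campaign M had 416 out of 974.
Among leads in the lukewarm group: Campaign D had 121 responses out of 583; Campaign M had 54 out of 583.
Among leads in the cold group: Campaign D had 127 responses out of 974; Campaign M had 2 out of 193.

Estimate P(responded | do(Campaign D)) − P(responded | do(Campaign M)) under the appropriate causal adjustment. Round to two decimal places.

+0.11

Engagement tier satisfies the back-door criterion: it is not a descendant of the campaign, and it blocks the spurious path from campaign to outcome. Adjusting for it (i.e., using the within-engagement tier rates) gives the causal effect.
Adjusting over the population distribution of engagement tier: 0.333·(0.513−0.427) + 0.333·(0.208−0.093) + 0.333·(0.130−0.010) = +0.107.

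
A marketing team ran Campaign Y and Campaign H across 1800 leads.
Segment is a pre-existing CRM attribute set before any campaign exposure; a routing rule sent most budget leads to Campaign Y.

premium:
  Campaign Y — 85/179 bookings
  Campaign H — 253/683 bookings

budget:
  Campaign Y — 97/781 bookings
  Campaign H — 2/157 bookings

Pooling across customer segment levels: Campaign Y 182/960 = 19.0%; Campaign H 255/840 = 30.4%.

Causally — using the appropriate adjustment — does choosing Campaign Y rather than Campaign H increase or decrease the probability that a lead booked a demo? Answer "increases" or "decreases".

The customer segment-specific comparison favours Campaign Y throughout, but the pooled figures favour Campaign H. The question is whether to condition on customer segment.
Customer segment differs across campaigns for reasons unrelated to any effect of the campaign itself, and it separately predicts the outcome — a classic confounder. We must compare within customer segment levels.
Within each level — premium: 47.5% vs 37.0%; budget: 12.4% vs 1.3% — Campaign Y is higher every time.

increases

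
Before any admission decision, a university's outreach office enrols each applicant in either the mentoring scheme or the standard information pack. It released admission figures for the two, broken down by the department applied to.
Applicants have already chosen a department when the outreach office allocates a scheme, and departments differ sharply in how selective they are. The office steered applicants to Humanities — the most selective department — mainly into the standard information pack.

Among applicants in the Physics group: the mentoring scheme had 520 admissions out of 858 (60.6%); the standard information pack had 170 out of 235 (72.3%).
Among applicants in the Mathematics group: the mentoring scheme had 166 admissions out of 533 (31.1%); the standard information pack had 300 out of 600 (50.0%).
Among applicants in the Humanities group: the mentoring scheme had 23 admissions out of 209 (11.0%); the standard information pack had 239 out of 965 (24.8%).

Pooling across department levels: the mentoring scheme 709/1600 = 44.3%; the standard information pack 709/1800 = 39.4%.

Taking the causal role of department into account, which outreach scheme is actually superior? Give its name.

the standard information pack

Within every department level the standard information pack has the higher rate, yet pooled the mentoring scheme does — Simpson's reversal.
Department satisfies the back-door criterion: it is not a descendant of the outreach scheme, and it blocks the spurious path from outreach scheme to outcome. Adjusting for it (i.e., using the within-department rates) gives the causal effect.
Within each level — Physics: 60.6% vs 72.3%; Mathematics: 31.1% vs 50.0%; Humanities: 11.0% vs 24.8% — the standard information pack is higher every time.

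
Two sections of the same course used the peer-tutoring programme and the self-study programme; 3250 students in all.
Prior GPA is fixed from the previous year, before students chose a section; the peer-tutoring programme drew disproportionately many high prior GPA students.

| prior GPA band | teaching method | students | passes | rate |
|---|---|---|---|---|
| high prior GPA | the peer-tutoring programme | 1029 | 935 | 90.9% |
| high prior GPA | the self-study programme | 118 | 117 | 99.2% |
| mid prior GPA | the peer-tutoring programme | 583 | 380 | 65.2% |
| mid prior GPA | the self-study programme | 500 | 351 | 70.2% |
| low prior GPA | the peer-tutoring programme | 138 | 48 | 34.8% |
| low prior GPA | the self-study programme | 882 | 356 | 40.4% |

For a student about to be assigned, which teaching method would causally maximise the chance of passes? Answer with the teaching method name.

Prior GPA band differs across teaching methods for reasons unrelated to any effect of the teaching method itself, and it separately predicts the outcome — a classic confounder. We must compare within prior GPA band levels.
Within each level — high prior GPA: 90.9% vs 99.2%; mid prior GPA: 65.2% vs 70.2%; low prior GPA: 34.8% vs 40.4% — the self-study programme is higher every time.

the self-study programme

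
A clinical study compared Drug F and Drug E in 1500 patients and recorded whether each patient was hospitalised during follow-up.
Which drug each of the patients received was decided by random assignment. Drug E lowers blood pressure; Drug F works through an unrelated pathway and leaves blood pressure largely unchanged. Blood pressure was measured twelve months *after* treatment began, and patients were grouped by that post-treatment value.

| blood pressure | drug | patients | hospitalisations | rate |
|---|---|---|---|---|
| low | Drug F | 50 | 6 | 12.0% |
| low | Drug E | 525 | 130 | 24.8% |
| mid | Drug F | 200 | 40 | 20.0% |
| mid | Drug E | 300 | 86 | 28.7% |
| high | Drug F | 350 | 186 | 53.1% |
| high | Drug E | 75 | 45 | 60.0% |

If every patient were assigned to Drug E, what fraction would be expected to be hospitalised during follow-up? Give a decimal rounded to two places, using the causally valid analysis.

Because the drug influences blood pressure, blood pressure is a post-treatment mediator, not a confounder. Stratifying on it would bias the estimate; the causal effect is the crude pooled difference.
So P(outcome | do(Drug E)) is just the pooled rate for Drug E: 261/900 = 0.290.

0.29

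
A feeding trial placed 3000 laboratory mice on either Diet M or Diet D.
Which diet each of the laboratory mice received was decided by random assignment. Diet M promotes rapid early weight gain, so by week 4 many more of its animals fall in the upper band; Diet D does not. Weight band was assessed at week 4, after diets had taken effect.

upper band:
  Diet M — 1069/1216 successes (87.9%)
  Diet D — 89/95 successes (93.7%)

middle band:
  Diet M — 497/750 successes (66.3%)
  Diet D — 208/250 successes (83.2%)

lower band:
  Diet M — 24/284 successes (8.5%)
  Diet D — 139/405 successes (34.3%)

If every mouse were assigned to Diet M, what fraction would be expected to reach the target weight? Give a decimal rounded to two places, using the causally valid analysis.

Diet D is higher inside every week-4 weight band stratum but Diet M is higher in aggregate. Whether to stratify depends on how week-4 weight band relates to the diet.
Week-4 weight band is downstream of the diet. One should not condition on a consequence of treatment, so the overall rates are the right comparison.
So P(outcome | do(Diet M)) is just the pooled rate for Diet M: 1590/2250 = 0.707.

0.71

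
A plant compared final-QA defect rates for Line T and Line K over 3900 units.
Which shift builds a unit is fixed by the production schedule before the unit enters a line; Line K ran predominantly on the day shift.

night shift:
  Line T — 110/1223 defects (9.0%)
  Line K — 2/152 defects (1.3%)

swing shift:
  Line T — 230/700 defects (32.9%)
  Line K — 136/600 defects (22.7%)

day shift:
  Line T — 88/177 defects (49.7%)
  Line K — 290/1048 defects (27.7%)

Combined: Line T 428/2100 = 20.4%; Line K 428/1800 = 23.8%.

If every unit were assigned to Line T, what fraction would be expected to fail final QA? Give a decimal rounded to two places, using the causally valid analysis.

0.30

Shift is set before the line has any effect — it is not caused by the line — and it independently drives the outcome. That makes it a confounder, so the causal comparison is within shift levels.
Standardising Line T to the population shift mix: 0.353·110/1223 + 0.333·230/700 + 0.314·88/177 = 0.297.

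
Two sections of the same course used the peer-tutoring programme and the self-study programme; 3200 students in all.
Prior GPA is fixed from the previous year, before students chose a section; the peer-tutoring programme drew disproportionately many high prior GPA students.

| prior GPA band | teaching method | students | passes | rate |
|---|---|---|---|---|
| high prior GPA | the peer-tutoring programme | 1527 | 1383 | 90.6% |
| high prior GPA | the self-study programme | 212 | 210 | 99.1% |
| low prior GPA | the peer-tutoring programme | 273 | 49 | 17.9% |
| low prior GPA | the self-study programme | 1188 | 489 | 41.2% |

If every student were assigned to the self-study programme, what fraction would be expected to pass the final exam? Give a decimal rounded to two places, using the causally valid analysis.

0.73

Since prior GPA band is a pre-existing factor (not a product of the teaching method) and it affects the outcome on its own, it is a confounder. The stratified rates, not the pooled rate, identify the causal effect.
Standardising the self-study programme to the population prior GPA band mix: 0.543·210/212 + 0.457·489/1188 = 0.726.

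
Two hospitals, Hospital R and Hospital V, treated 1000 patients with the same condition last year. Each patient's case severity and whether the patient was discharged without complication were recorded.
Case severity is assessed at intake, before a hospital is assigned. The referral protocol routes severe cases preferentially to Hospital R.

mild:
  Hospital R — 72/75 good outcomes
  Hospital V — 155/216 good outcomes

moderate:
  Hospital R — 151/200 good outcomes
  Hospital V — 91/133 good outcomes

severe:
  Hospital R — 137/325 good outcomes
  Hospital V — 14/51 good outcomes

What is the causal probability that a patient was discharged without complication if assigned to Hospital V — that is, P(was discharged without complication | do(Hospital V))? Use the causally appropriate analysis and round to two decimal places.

The case severity-specific comparison favours Hospital R throughout, but the pooled figures favour Hospital V. The question is whether to condition on case severity.
Since case severity is a pre-existing factor (not a product of the hospital) and it affects the outcome on its own, it is a confounder. The stratified rates, not the pooled rate, identify the causal effect.
Standardising Hospital V to the population case severity mix: 0.291·155/216 + 0.333·91/133 + 0.376·14/51 = 0.540.

0.54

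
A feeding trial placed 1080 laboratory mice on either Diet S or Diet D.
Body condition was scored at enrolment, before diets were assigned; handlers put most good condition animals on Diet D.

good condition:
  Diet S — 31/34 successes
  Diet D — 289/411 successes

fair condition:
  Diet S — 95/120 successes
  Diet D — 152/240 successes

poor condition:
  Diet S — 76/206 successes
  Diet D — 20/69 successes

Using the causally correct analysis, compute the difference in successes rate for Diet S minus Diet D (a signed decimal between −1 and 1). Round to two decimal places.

Starting body condition differs across diets for reasons unrelated to any effect of the diet itself, and it separately predicts the outcome — a classic confounder. We must compare within starting body condition levels.
Adjusting over the population distribution of starting body condition: 0.412·(0.912−0.703) + 0.333·(0.792−0.633) + 0.255·(0.369−0.290) = +0.159.

+0.16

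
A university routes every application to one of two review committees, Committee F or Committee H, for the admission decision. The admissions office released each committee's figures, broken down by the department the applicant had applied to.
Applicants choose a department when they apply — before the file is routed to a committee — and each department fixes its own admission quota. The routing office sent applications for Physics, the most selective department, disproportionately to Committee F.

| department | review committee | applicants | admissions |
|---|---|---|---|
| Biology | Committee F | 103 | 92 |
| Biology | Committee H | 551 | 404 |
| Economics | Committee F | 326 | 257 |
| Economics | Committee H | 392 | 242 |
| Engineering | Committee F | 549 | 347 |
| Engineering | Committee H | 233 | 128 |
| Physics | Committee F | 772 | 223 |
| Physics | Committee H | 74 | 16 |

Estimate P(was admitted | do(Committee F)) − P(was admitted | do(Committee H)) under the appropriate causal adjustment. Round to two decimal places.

+0.12

The stratified and pooled comparisons disagree (Committee F wins within each department; Committee H wins overall), so the answer turns on the causal role of department.
Department is set before the review committee has any effect — it is not caused by the review committee — and it independently drives the outcome. That makes it a confounder, so the causal comparison is within department levels.
Adjusting over the population distribution of department: 0.218·(0.893−0.733) + 0.239·(0.788−0.617) + 0.261·(0.632−0.549) + 0.282·(0.289−0.216) = +0.118.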